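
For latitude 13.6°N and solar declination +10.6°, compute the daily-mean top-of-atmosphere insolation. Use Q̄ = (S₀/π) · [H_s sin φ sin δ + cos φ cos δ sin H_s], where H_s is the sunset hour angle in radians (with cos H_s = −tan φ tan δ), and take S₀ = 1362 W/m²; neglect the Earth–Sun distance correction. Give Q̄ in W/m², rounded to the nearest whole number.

444 W/m²

cos H_s = −tan(13.6°) · tan(10.6°) = -0.0453, so H_s = arccos(-0.0453) = 92.60°. In radians, H_s = 1.6162.
H_s sin φ sin δ = 1.6162 × 0.2351 × 0.1840 = 0.0699.
cos φ cos δ sin H_s = 0.9720 × 0.9829 × 0.9990 = 0.9544.
Q̄ = (1362/π) × (0.0699 + 0.9544) = 433.54 × 1.0243 = 444.08 W/m².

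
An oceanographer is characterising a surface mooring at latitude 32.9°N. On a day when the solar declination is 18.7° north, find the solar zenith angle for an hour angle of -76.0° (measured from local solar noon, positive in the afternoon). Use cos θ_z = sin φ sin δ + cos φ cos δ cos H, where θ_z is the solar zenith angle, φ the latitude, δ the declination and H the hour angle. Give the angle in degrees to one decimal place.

68.5°

cos θ_z = sin φ sin δ + cos φ cos δ cos H = (0.5432)(0.3206) + (0.8396)(0.9472)(0.2419) = 0.3665.
θ_z = arccos(0.3665) = 68.50°.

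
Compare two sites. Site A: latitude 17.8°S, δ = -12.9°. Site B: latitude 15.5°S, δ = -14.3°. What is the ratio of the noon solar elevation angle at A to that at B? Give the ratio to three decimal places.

0.958

A: 90° − |-17.8 − (-12.9)| = 85.10°.
B: 90° − |-15.5 − (-14.3)| = 88.80°.
Ratio A/B = 85.1000 / 88.8000 = 0.9583.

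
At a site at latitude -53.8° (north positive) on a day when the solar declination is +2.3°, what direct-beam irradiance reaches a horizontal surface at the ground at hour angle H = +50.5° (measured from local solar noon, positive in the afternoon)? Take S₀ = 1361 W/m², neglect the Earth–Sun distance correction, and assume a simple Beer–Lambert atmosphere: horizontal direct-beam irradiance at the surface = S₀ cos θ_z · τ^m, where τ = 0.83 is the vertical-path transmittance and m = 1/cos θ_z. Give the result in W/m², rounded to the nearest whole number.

With φ = -53.8°, δ = 2.3°, H = 50.50°: sin φ sin δ = -0.0324, cos φ cos δ cos H = 0.3754, so cos θ_z = 0.3430.
Air mass m = 1/cos θ_z = 1/0.3430 = 2.915; τ^m = 0.83^2.915 = 0.5809.
Surface direct beam = 1361 × 0.3430 × 0.5809 = 271.18 W/m².

271 W/m²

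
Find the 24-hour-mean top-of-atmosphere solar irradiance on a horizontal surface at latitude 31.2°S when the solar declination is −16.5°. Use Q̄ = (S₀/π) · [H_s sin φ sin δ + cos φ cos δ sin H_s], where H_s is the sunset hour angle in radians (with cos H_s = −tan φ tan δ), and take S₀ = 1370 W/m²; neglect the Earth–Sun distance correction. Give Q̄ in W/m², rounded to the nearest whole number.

The sunset hour angle satisfies cos H_s = −tan φ tan δ = -0.1794, giving H_s = 100.33°. In radians, H_s = 1.7511.
H_s sin φ sin δ = 1.7511 × -0.5180 × -0.2840 = 0.2576.
cos φ cos δ sin H_s = 0.8554 × 0.9588 × 0.9838 = 0.8069.
Q̄ = (1370/π) × (0.2576 + 0.8069) = 436.08 × 1.0645 = 464.21 W/m².

464 W/m²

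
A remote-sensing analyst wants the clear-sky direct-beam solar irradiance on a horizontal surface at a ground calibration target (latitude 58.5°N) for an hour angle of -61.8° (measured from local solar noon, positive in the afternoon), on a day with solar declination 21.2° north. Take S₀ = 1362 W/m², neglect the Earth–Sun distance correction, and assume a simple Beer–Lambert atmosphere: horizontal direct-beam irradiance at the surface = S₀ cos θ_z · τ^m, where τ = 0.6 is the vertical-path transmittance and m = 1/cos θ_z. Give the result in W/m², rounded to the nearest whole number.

284 W/m²

With φ = 58.5°, δ = 21.2°, H = -61.80°: sin φ sin δ = 0.3083, cos φ cos δ cos H = 0.2302, so cos θ_z = 0.5385.
Air mass m = 1/cos θ_z = 1/0.5385 = 1.857; τ^m = 0.6^1.857 = 0.3873.
Surface direct beam = 1362 × 0.5385 × 0.3873 = 284.06 W/m².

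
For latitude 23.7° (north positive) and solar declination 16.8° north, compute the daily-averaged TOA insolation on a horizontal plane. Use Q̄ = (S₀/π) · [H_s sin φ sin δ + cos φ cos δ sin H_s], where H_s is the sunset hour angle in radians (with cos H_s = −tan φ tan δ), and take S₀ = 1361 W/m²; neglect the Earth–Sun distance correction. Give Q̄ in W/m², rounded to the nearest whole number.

462 W/m²

−tan φ tan δ = −(0.4390)(0.3019) = -0.1325; H_s = arccos(-0.1325) = 97.61°. In radians, H_s = 1.7036.
H_s sin φ sin δ = 1.7036 × 0.4019 × 0.2890 = 0.1979.
cos φ cos δ sin H_s = 0.9157 × 0.9573 × 0.9912 = 0.8689.
Q̄ = (1361/π) × (0.1979 + 0.8689) = 433.22 × 1.0668 = 462.16 W/m².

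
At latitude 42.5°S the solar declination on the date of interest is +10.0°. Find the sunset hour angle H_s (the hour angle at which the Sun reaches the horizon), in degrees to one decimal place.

80.7°

−tan φ tan δ = −(-0.9163)(0.1763) = 0.1615; H_s = arccos(0.1615) = 80.71°.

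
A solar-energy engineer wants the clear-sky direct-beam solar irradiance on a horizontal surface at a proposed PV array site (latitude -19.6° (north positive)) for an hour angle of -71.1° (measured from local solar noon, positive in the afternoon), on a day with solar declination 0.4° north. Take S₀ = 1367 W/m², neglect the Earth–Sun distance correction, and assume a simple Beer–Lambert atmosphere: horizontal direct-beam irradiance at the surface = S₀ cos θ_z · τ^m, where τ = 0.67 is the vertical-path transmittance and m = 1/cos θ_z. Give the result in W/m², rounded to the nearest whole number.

110 W/m²

cos θ_z = sin(-19.6°) sin(0.4°) + cos(-19.6°) cos(0.4°) cos(-71.10°) = -0.0023 + 0.3051 = 0.3028.
Air mass m = 1/cos θ_z = 1/0.3028 = 3.303; τ^m = 0.67^3.303 = 0.2664.
Surface direct beam = 1367 × 0.3028 × 0.2664 = 110.27 W/m².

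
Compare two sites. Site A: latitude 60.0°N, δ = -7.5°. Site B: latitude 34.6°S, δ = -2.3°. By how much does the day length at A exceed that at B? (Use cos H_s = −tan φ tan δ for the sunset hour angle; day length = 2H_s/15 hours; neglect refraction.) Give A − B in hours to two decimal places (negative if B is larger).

-1.97 h

A: H_s = arccos(−tan 60.0° · tan -7.5°) = 76.82°, so 2H_s/15 = 10.2427 h.
B: H_s = arccos(−tan -34.6° · tan -2.3°) = 91.59°, so 2H_s/15 = 12.2120 h.
A − B = 10.2427 − 12.2120 = -1.9693 h.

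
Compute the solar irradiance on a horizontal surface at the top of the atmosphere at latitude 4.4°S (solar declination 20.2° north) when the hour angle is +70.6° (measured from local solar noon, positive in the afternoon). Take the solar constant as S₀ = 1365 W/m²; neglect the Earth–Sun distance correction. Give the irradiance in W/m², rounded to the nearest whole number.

388 W/m²

cos θ_z = sin(-4.4°) sin(20.2°) + cos(-4.4°) cos(20.2°) cos(70.60°) = -0.0265 + 0.3108 = 0.2843.
Top-of-atmosphere irradiance = S₀ cos θ_z = 1365 × 0.2843 = 388.07 W/m².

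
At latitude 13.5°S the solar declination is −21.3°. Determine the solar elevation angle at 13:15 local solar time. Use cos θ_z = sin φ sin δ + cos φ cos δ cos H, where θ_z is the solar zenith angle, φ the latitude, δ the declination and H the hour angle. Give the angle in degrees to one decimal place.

70.5°

Hour angle H = 15° × (13.25 − 12) = 18.75°.
cos θ_z = sin(-13.5°) sin(-21.3°) + cos(-13.5°) cos(-21.3°) cos(18.75°) = 0.0848 + 0.8579 = 0.9427.
θ_z = arccos(0.9427) = 19.49°, so the elevation is 90° − 19.49° = 70.51°.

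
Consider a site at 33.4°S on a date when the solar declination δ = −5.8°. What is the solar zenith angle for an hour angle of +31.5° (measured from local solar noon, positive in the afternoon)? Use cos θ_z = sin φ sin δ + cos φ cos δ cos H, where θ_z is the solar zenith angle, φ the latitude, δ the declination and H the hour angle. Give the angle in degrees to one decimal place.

40.2°

cos θ_z = sin φ sin δ + cos φ cos δ cos H = (-0.5505)(-0.1011) + (0.8348)(0.9949)(0.8526) = 0.7638.
θ_z = arccos(0.7638) = 40.20°.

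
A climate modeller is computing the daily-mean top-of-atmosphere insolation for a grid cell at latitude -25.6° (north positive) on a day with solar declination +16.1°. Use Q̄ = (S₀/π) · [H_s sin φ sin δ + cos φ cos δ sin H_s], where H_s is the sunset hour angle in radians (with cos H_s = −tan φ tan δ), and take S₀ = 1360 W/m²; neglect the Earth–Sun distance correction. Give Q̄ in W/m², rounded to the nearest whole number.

297 W/m²

cos H_s = −tan(-25.6°) · tan(16.1°) = 0.1383, so H_s = arccos(0.1383) = 82.05°. In radians, H_s = 1.4320.
H_s sin φ sin δ = 1.4320 × -0.4321 × 0.2773 = -0.1716.
cos φ cos δ sin H_s = 0.9018 × 0.9608 × 0.9904 = 0.8581.
Q̄ = (1360/π) × (-0.1716 + 0.8581) = 432.90 × 0.6865 = 297.19 W/m².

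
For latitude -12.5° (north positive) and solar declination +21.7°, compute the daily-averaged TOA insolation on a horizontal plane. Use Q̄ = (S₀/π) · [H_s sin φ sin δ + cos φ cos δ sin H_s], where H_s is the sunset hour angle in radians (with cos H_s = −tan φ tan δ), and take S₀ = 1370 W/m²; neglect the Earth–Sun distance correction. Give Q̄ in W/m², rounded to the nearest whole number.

342 W/m²

The sunset hour angle satisfies cos H_s = −tan φ tan δ = 0.0882, giving H_s = 84.94°. In radians, H_s = 1.4825.
H_s sin φ sin δ = 1.4825 × -0.2164 × 0.3697 = -0.1186.
cos φ cos δ sin H_s = 0.9763 × 0.9291 × 0.9961 = 0.9035.
Q̄ = (1370/π) × (-0.1186 + 0.9035) = 436.08 × 0.7849 = 342.28 W/m².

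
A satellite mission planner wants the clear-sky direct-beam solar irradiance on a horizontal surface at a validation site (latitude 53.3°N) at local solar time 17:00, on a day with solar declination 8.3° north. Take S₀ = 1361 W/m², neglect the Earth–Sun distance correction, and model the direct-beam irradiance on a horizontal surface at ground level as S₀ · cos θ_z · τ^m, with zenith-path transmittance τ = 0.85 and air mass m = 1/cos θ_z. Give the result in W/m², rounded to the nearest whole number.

200 W/m²

Hour angle H = 15° × (17 − 12) = 75.00°.
cos θ_z = sin(53.3°) sin(8.3°) + cos(53.3°) cos(8.3°) cos(75.00°) = 0.1157 + 0.1531 = 0.2688.
Air mass m = 1/cos θ_z = 1/0.2688 = 3.720; τ^m = 0.85^3.720 = 0.5463.
Surface direct beam = 1361 × 0.2688 × 0.5463 = 199.86 W/m².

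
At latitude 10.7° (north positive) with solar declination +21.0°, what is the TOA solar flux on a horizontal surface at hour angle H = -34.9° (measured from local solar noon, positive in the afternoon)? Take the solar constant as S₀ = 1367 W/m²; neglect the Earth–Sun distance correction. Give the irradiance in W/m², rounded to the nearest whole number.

cos θ_z = sin(10.7°) sin(21.0°) + cos(10.7°) cos(21.0°) cos(-34.90°) = 0.0665 + 0.7524 = 0.8189.
Top-of-atmosphere irradiance = S₀ cos θ_z = 1367 × 0.8189 = 1119.44 W/m².

1119 W/m²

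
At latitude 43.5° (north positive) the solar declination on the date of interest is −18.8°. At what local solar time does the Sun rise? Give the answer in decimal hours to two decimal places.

7.26 h

The sunset hour angle satisfies cos H_s = −tan φ tan δ = 0.3231, giving H_s = 71.15°.
Sunrise is at 12 − H_s/15 = 12 − 4.743 = 7.257 h local solar time.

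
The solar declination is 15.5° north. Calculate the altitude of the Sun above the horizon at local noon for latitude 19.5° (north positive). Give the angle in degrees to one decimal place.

86.0°

At local solar noon the hour angle is zero, so the elevation is 90° − |φ − δ| = 90° − |19.5° − (15.5°)| = 90° − 4.0° = 86.0°.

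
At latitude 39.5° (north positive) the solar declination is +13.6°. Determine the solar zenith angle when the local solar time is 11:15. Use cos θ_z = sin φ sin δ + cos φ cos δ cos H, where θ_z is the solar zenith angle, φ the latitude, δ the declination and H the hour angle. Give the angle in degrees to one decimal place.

Hour angle H = 15° × (11.25 − 12) = -11.25°.
With φ = 39.5°, δ = 13.6°, H = -11.25°: sin φ sin δ = 0.1496, cos φ cos δ cos H = 0.7356, so cos θ_z = 0.8852.
θ_z = arccos(0.8852) = 27.72°.

27.7°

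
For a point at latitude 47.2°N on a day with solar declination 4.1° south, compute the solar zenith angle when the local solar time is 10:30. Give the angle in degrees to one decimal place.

55.0°

Hour angle H = 15° × (10.5 − 12) = -22.50°.
With φ = 47.2°, δ = -4.1°, H = -22.50°: sin φ sin δ = -0.0525, cos φ cos δ cos H = 0.6261, so cos θ_z = 0.5736.
θ_z = arccos(0.5736) = 55.00°.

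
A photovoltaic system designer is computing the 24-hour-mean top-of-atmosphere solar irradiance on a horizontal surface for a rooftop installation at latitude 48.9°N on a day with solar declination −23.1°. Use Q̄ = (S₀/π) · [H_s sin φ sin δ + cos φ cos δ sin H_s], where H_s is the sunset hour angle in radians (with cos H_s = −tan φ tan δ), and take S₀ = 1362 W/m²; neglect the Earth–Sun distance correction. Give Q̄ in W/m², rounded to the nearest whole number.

93 W/m²

cos H_s = −tan(48.9°) · tan(-23.1°) = 0.4889, so H_s = arccos(0.4889) = 60.73°. In radians, H_s = 1.0599.
H_s sin φ sin δ = 1.0599 × 0.7536 × -0.3923 = -0.3133.
cos φ cos δ sin H_s = 0.6574 × 0.9198 × 0.8723 = 0.5275.
Q̄ = (1362/π) × (-0.3133 + 0.5275) = 433.54 × 0.2142 = 92.86 W/m².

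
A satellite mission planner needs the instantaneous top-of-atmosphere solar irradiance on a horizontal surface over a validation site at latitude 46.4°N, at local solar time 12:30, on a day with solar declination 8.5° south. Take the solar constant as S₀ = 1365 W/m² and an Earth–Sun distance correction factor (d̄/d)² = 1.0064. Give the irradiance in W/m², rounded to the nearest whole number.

Hour angle H = 15° × (12.5 − 12) = 7.50°.
cos θ_z = sin(46.4°) sin(-8.5°) + cos(46.4°) cos(-8.5°) cos(7.50°) = -0.1070 + 0.6762 = 0.5692.
Top-of-atmosphere irradiance = S₀ (d̄/d)² cos θ_z = 1365 × 1.0064 × 0.5692 = 781.93 W/m².

782 W/m²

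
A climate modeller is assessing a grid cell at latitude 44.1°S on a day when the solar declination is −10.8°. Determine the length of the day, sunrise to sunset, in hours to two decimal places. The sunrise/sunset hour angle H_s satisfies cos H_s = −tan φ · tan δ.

−tan φ tan δ = −(-0.9691)(-0.1908) = -0.1849; H_s = arccos(-0.1849) = 100.66°.
Day length = 2 H_s / 15° h⁻¹ = 201.32° / 15 = 13.421 h.

13.42 hours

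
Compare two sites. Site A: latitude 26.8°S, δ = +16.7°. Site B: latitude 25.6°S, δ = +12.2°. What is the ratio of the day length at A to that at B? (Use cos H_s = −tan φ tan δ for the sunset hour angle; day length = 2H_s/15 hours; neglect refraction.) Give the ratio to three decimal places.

A: H_s = arccos(−tan -26.8° · tan 16.7°) = 81.28°, so 2H_s/15 = 10.8373 h.
B: H_s = arccos(−tan -25.6° · tan 12.2°) = 84.05°, so 2H_s/15 = 11.2067 h.
Ratio A/B = 10.8373 / 11.2067 = 0.9670.

0.967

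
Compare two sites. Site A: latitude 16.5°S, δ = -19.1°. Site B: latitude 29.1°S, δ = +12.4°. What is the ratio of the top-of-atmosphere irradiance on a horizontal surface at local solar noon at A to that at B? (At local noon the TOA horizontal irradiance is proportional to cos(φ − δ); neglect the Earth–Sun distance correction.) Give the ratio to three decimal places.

A: cos θ_z = cos(-16.5° − (-19.1°)) = 0.9990.
B: cos θ_z = cos(-29.1° − (12.4°)) = 0.7490.
Ratio A/B = 0.9990 / 0.7490 = 1.3338.

1.334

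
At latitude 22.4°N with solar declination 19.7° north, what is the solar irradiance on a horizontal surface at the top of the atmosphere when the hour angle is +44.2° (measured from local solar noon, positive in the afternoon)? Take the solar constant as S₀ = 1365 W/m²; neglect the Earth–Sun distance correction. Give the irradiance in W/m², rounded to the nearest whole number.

cos θ_z = sin(22.4°) sin(19.7°) + cos(22.4°) cos(19.7°) cos(44.20°) = 0.1285 + 0.6240 = 0.7525.
Top-of-atmosphere irradiance = S₀ cos θ_z = 1365 × 0.7525 = 1027.16 W/m².

1027 W/m²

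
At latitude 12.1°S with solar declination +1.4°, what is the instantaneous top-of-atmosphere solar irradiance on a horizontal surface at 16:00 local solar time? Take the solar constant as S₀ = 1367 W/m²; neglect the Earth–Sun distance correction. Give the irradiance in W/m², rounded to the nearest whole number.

Hour angle H = 15° × (16 − 12) = 60.00°.
cos θ_z = sin(-12.1°) sin(1.4°) + cos(-12.1°) cos(1.4°) cos(60.00°) = -0.0051 + 0.4887 = 0.4836.
Top-of-atmosphere irradiance = S₀ cos θ_z = 1367 × 0.4836 = 661.08 W/m².

661 W/m²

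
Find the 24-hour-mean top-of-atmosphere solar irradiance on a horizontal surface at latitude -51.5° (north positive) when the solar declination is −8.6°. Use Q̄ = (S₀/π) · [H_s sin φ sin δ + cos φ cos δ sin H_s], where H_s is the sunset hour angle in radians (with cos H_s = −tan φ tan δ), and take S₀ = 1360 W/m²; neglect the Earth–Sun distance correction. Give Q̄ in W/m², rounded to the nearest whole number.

351 W/m²

−tan φ tan δ = −(-1.2572)(-0.1512) = -0.1901; H_s = arccos(-0.1901) = 100.96°. In radians, H_s = 1.7621.
H_s sin φ sin δ = 1.7621 × -0.7826 × -0.1495 = 0.2062.
cos φ cos δ sin H_s = 0.6225 × 0.9888 × 0.9818 = 0.6043.
Q̄ = (1360/π) × (0.2062 + 0.6043) = 432.90 × 0.8105 = 350.87 W/m².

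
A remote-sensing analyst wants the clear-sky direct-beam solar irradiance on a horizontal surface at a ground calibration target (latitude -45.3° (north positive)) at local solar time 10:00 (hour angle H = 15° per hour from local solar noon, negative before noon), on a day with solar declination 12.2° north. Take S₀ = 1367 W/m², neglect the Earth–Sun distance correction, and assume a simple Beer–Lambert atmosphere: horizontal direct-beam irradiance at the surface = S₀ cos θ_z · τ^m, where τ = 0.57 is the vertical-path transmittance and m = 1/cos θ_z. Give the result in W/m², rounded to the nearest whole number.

Hour angle H = 15° × (10 − 12) = -30.00°.
cos θ_z = sin φ sin δ + cos φ cos δ cos H = (-0.7108)(0.2113) + (0.7034)(0.9774)(0.8660) = 0.4452.
Air mass m = 1/cos θ_z = 1/0.4452 = 2.246; τ^m = 0.57^2.246 = 0.2829.
Surface direct beam = 1367 × 0.4452 × 0.2829 = 172.17 W/m².

172 W/m²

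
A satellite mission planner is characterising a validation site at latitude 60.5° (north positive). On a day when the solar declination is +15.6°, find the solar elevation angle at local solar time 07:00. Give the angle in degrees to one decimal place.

Hour angle H = 15° × (7 − 12) = -75.00°.
cos θ_z = sin φ sin δ + cos φ cos δ cos H = (0.8704)(0.2689) + (0.4924)(0.9632)(0.2588) = 0.3568.
θ_z = arccos(0.3568) = 69.10°, so the elevation is 90° − 69.10° = 20.90°.

20.9°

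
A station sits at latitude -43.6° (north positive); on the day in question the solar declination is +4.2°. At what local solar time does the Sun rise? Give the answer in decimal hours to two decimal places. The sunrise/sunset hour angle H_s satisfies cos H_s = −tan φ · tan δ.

6.27 h

The sunset hour angle satisfies cos H_s = −tan φ tan δ = 0.0699, giving H_s = 85.99°.
Sunrise is at 12 − H_s/15 = 12 − 5.733 = 6.267 h local solar time.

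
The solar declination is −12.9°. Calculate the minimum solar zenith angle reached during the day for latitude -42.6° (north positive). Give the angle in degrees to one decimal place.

29.7°

At local solar noon the hour angle is zero, so the zenith angle is |φ − δ| = |-42.6° − (-12.9°)| = 29.7°.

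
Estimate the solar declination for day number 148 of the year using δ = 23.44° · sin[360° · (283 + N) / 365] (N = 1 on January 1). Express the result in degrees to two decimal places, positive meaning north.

+21.26°

360 × (283 + 148) / 365 = 425.096°; sin(425.096°) = 0.9070.
δ = 23.44 × 0.9070 = 21.260° ≈ +21.26°.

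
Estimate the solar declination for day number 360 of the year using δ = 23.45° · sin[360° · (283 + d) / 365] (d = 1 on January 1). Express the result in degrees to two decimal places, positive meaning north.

-23.39°

360 × (283 + 360) / 365 = 634.192°; sin(634.192°) = -0.9973.
δ = 23.45 × -0.9973 = -23.387° ≈ -23.39°.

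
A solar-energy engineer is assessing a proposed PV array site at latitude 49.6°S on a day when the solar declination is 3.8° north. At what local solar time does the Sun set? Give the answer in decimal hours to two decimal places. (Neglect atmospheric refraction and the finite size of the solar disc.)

17.70 h

cos H_s = −tan(-49.6°) · tan(3.8°) = 0.0780, so H_s = arccos(0.0780) = 85.53°.
Sunset is at 12 + H_s/15 = 12 + 5.702 = 17.702 h local solar time.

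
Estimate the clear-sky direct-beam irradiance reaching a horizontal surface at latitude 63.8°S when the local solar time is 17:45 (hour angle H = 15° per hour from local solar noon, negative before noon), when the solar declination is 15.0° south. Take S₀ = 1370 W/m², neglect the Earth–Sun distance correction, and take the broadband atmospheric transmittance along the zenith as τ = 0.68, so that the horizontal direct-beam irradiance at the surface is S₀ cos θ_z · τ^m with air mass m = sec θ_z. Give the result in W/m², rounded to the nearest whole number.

Hour angle H = 15° × (17.75 − 12) = 86.25°.
cos θ_z = sin φ sin δ + cos φ cos δ cos H = (-0.8973)(-0.2588) + (0.4415)(0.9659)(0.0654) = 0.2601.
Air mass m = 1/cos θ_z = 1/0.2601 = 3.845; τ^m = 0.68^3.845 = 0.2270.
Surface direct beam = 1370 × 0.2601 × 0.2270 = 80.89 W/m².

81 W/m²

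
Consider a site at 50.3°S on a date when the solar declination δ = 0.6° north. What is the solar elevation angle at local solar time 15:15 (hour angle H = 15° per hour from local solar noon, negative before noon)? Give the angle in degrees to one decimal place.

Hour angle H = 15° × (15.25 − 12) = 48.75°.
cos θ_z = sin(-50.3°) sin(0.6°) + cos(-50.3°) cos(0.6°) cos(48.75°) = -0.0081 + 0.4211 = 0.4130.
θ_z = arccos(0.4130) = 65.61°, so the elevation is 90° − 65.61° = 24.39°.

24.4°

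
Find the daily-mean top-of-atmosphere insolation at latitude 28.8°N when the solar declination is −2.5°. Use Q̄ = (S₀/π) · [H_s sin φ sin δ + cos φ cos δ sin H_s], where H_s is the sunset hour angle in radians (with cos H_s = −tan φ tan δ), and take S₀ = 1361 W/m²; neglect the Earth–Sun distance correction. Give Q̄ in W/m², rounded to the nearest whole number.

cos H_s = −tan(28.8°) · tan(-2.5°) = 0.0240, so H_s = arccos(0.0240) = 88.62°. In radians, H_s = 1.5467.
H_s sin φ sin δ = 1.5467 × 0.4818 × -0.0436 = -0.0325.
cos φ cos δ sin H_s = 0.8763 × 0.9990 × 0.9997 = 0.8752.
Q̄ = (1361/π) × (-0.0325 + 0.8752) = 433.22 × 0.8427 = 365.07 W/m².

365 W/m²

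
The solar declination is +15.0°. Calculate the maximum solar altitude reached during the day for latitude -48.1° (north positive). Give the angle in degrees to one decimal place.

At local solar noon the hour angle is zero, so the elevation is 90° − |φ − δ| = 90° − |-48.1° − (15.0°)| = 90° − 63.1° = 26.9°.

26.9°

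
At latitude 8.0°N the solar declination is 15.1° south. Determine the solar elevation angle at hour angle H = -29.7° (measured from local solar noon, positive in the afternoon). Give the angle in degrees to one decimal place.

52.6°

With φ = 8.0°, δ = -15.1°, H = -29.70°: sin φ sin δ = -0.0363, cos φ cos δ cos H = 0.8305, so cos θ_z = 0.7942.
θ_z = arccos(0.7942) = 37.42°, so the elevation is 90° − 37.42° = 52.58°.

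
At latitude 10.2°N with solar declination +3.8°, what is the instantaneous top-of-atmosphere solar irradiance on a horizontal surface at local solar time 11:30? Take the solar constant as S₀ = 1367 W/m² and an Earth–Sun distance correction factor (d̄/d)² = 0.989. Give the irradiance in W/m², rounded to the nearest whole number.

1332 W/m²

Hour angle H = 15° × (11.5 − 12) = -7.50°.
cos θ_z = sin(10.2°) sin(3.8°) + cos(10.2°) cos(3.8°) cos(-7.50°) = 0.0117 + 0.9736 = 0.9853.
Top-of-atmosphere irradiance = S₀ (d̄/d)² cos θ_z = 1367 × 0.989 × 0.9853 = 1332.09 W/m².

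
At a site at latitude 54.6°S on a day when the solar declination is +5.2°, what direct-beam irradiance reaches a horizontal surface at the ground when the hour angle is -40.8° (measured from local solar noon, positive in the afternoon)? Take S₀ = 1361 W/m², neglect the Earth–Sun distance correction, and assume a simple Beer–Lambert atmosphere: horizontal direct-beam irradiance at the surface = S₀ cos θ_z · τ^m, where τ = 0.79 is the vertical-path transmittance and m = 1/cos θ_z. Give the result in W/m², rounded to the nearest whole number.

258 W/m²

cos θ_z = sin φ sin δ + cos φ cos δ cos H = (-0.8151)(0.0906) + (0.5793)(0.9959)(0.7570) = 0.3629.
Air mass m = 1/cos θ_z = 1/0.3629 = 2.756; τ^m = 0.79^2.756 = 0.5222.
Surface direct beam = 1361 × 0.3629 × 0.5222 = 257.92 W/m².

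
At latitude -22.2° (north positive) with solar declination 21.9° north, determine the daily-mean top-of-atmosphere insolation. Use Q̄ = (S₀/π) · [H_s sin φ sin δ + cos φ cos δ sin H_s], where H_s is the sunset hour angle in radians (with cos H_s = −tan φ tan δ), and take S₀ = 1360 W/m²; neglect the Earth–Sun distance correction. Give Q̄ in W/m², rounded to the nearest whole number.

cos H_s = −tan(-22.2°) · tan(21.9°) = 0.1641, so H_s = arccos(0.1641) = 80.56°. In radians, H_s = 1.4060.
H_s sin φ sin δ = 1.4060 × -0.3778 × 0.3730 = -0.1981.
cos φ cos δ sin H_s = 0.9259 × 0.9278 × 0.9865 = 0.8475.
Q̄ = (1360/π) × (-0.1981 + 0.8475) = 432.90 × 0.6494 = 281.13 W/m².

281 W/m²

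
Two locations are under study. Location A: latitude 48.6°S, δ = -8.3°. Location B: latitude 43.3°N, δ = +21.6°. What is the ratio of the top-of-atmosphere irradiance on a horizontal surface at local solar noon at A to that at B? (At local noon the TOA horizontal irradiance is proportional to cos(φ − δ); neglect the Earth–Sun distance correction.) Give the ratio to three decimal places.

A: cos θ_z = cos(-48.6° − (-8.3°)) = 0.7627.
B: cos θ_z = cos(43.3° − (21.6°)) = 0.9291.
Ratio A/B = 0.7627 / 0.9291 = 0.8209.

0.821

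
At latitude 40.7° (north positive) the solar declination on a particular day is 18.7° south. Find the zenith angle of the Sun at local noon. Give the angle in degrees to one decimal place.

At local solar noon the hour angle is zero, so the zenith angle is |φ − δ| = |40.7° − (-18.7°)| = 59.4°.

59.4°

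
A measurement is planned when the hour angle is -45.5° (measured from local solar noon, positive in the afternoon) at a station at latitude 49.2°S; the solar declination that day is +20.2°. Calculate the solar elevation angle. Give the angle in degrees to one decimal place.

cos θ_z = sin φ sin δ + cos φ cos δ cos H = (-0.7570)(0.3453) + (0.6534)(0.9385)(0.7009) = 0.1684.
θ_z = arccos(0.1684) = 80.31°, so the elevation is 90° − 80.31° = 9.69°.

9.7°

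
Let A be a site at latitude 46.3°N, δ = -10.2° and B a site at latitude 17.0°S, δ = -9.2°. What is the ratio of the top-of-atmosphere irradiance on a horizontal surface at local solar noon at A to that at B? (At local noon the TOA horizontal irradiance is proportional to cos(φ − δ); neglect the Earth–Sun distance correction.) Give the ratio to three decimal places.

0.557

A: cos θ_z = cos(46.3° − (-10.2°)) = 0.5519.
B: cos θ_z = cos(-17.0° − (-9.2°)) = 0.9907.
Ratio A/B = 0.5519 / 0.9907 = 0.5571.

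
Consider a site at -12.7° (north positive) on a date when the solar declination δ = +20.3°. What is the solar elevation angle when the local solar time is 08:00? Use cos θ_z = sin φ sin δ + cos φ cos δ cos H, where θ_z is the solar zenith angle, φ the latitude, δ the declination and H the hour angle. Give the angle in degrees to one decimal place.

Hour angle H = 15° × (8 − 12) = -60.00°.
With φ = -12.7°, δ = 20.3°, H = -60.00°: sin φ sin δ = -0.0763, cos φ cos δ cos H = 0.4575, so cos θ_z = 0.3812.
θ_z = arccos(0.3812) = 67.59°, so the elevation is 90° − 67.59° = 22.41°.

22.4°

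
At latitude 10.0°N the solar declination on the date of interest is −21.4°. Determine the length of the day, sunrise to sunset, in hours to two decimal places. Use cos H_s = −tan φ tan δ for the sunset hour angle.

11.47 hours

The sunset hour angle satisfies cos H_s = −tan φ tan δ = 0.0691, giving H_s = 86.04°.
Day length = 2 H_s / 15° h⁻¹ = 172.08° / 15 = 11.472 h.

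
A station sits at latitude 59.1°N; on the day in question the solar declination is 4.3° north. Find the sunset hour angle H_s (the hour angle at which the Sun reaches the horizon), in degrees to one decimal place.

97.2°

The sunset hour angle satisfies cos H_s = −tan φ tan δ = -0.1256, giving H_s = 97.22°.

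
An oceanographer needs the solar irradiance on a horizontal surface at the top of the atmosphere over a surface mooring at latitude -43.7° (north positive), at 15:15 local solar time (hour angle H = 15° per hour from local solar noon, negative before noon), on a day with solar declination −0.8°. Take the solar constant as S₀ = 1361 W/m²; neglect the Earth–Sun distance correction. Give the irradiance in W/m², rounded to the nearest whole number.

662 W/m²

Hour angle H = 15° × (15.25 − 12) = 48.75°.
cos θ_z = sin φ sin δ + cos φ cos δ cos H = (-0.6909)(-0.0140) + (0.7230)(0.9999)(0.6593) = 0.4863.
Top-of-atmosphere irradiance = S₀ cos θ_z = 1361 × 0.4863 = 661.85 W/m².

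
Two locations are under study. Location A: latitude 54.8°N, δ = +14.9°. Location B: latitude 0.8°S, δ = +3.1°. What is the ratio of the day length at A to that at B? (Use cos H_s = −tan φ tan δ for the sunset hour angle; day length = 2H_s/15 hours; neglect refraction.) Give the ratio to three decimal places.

A: H_s = arccos(−tan 54.8° · tan 14.9°) = 112.16°, so 2H_s/15 = 14.9547 h.
B: H_s = arccos(−tan -0.8° · tan 3.1°) = 89.96°, so 2H_s/15 = 11.9947 h.
Ratio A/B = 14.9547 / 11.9947 = 1.2468.

1.247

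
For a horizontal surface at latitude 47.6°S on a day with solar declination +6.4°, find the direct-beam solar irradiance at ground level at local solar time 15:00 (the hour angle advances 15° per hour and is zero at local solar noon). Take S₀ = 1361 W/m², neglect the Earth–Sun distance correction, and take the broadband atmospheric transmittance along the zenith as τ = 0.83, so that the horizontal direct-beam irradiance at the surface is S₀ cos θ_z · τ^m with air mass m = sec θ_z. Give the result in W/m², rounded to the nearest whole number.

Hour angle H = 15° × (15 − 12) = 45.00°.
cos θ_z = sin φ sin δ + cos φ cos δ cos H = (-0.7385)(0.1115) + (0.6743)(0.9938)(0.7071) = 0.3915.
Air mass m = 1/cos θ_z = 1/0.3915 = 2.554; τ^m = 0.83^2.554 = 0.6213.
Surface direct beam = 1361 × 0.3915 × 0.6213 = 331.05 W/m².

331 W/m²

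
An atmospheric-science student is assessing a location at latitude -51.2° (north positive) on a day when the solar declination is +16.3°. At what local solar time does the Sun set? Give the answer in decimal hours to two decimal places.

16.58 h

−tan φ tan δ = −(-1.2437)(0.2924) = 0.3637; H_s = arccos(0.3637) = 68.67°.
Sunset is at 12 + H_s/15 = 12 + 4.578 = 16.578 h local solar time.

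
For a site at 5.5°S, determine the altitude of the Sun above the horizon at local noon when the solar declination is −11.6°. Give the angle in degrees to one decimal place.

At local solar noon the hour angle is zero, so the elevation is 90° − |φ − δ| = 90° − |-5.5° − (-11.6°)| = 90° − 6.1° = 83.9°.

83.9°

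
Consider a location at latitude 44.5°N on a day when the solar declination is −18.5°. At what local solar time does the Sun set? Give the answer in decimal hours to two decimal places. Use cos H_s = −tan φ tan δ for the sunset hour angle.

16.72 h

cos H_s = −tan(44.5°) · tan(-18.5°) = 0.3288, so H_s = arccos(0.3288) = 70.80°.
Sunset is at 12 + H_s/15 = 12 + 4.720 = 16.720 h local solar time.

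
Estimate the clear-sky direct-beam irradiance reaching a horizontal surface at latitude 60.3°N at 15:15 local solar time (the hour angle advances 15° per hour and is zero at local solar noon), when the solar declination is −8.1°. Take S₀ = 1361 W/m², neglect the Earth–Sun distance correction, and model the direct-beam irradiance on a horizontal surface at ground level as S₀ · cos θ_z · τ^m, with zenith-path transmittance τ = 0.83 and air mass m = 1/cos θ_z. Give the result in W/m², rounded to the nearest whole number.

Hour angle H = 15° × (15.25 − 12) = 48.75°.
With φ = 60.3°, δ = -8.1°, H = 48.75°: sin φ sin δ = -0.1224, cos φ cos δ cos H = 0.3234, so cos θ_z = 0.2010.
Air mass m = 1/cos θ_z = 1/0.2010 = 4.975; τ^m = 0.83^4.975 = 0.3957.
Surface direct beam = 1361 × 0.2010 × 0.3957 = 108.25 W/m².

108 W/m²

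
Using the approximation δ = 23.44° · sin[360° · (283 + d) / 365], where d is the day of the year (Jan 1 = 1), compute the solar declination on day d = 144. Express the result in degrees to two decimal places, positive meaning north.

+20.53°

360 × (283 + 144) / 365 = 421.151°; sin(421.151°) = 0.8759.
δ = 23.44 × 0.8759 = 20.531° ≈ +20.53°.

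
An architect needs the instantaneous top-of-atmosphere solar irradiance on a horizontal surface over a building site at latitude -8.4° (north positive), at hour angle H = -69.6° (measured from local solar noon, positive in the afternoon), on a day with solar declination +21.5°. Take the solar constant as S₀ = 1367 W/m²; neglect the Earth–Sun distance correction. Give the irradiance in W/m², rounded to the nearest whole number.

365 W/m²

cos θ_z = sin(-8.4°) sin(21.5°) + cos(-8.4°) cos(21.5°) cos(-69.60°) = -0.0535 + 0.3208 = 0.2673.
Top-of-atmosphere irradiance = S₀ cos θ_z = 1367 × 0.2673 = 365.40 W/m².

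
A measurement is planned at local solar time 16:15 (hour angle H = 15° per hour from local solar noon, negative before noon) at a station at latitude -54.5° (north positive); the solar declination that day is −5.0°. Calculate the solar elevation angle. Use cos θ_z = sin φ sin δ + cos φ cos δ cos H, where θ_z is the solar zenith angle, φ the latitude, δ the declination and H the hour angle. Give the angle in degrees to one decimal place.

19.1°

Hour angle H = 15° × (16.25 − 12) = 63.75°.
cos θ_z = sin(-54.5°) sin(-5.0°) + cos(-54.5°) cos(-5.0°) cos(63.75°) = 0.0710 + 0.2559 = 0.3269.
θ_z = arccos(0.3269) = 70.92°, so the elevation is 90° − 70.92° = 19.08°.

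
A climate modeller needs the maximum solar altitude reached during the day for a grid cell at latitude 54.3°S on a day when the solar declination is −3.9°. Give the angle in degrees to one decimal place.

At local solar noon the hour angle is zero, so the elevation is 90° − |φ − δ| = 90° − |-54.3° − (-3.9°)| = 90° − 50.4° = 39.6°.

39.6°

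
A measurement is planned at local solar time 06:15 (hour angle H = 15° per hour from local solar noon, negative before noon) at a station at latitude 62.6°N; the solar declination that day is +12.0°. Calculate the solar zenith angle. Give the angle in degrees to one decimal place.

77.6°

Hour angle H = 15° × (6.25 − 12) = -86.25°.
cos θ_z = sin(62.6°) sin(12.0°) + cos(62.6°) cos(12.0°) cos(-86.25°) = 0.1846 + 0.0294 = 0.2140.
θ_z = arccos(0.2140) = 77.64°.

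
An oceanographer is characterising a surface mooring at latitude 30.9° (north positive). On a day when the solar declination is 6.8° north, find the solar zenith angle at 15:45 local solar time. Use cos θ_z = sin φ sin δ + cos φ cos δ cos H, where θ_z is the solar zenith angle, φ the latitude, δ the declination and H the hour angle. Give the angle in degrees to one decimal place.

Hour angle H = 15° × (15.75 − 12) = 56.25°.
With φ = 30.9°, δ = 6.8°, H = 56.25°: sin φ sin δ = 0.0608, cos φ cos δ cos H = 0.4734, so cos θ_z = 0.5342.
θ_z = arccos(0.5342) = 57.71°.

57.7°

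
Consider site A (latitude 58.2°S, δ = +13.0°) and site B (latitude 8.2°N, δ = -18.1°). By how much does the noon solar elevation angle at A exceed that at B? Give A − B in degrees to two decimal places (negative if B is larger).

-44.90°

A: 90° − |-58.2 − (13.0)| = 18.80°.
B: 90° − |8.2 − (-18.1)| = 63.70°.
A − B = 18.80 − 63.70 = -44.90°.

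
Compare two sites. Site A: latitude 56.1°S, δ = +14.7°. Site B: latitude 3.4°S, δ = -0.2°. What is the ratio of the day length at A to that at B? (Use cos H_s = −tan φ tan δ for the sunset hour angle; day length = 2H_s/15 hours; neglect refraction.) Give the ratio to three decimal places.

0.745

A: H_s = arccos(−tan -56.1° · tan 14.7°) = 67.02°, so 2H_s/15 = 8.9360 h.
B: H_s = arccos(−tan -3.4° · tan -0.2°) = 90.01°, so 2H_s/15 = 12.0013 h.
Ratio A/B = 8.9360 / 12.0013 = 0.7446.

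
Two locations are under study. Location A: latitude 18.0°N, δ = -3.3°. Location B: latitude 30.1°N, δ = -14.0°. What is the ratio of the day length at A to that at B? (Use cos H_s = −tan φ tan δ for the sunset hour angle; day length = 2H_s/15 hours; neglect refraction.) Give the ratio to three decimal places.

A: H_s = arccos(−tan 18.0° · tan -3.3°) = 88.93°, so 2H_s/15 = 11.8573 h.
B: H_s = arccos(−tan 30.1° · tan -14.0°) = 81.69°, so 2H_s/15 = 10.8920 h.
Ratio A/B = 11.8573 / 10.8920 = 1.0886.

1.089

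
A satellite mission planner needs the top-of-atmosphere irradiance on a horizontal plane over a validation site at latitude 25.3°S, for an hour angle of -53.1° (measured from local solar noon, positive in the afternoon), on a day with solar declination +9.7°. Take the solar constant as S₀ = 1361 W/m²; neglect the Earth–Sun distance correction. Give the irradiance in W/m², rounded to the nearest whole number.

630 W/m²

cos θ_z = sin φ sin δ + cos φ cos δ cos H = (-0.4274)(0.1685) + (0.9041)(0.9857)(0.6004) = 0.4630.
Top-of-atmosphere irradiance = S₀ cos θ_z = 1361 × 0.4630 = 630.14 W/m².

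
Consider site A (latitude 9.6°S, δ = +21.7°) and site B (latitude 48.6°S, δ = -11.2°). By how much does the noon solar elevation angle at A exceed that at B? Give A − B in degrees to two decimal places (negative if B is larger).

A: 90° − |-9.6 − (21.7)| = 58.70°.
B: 90° − |-48.6 − (-11.2)| = 52.60°.
A − B = 58.70 − 52.60 = 6.10°.

+6.10°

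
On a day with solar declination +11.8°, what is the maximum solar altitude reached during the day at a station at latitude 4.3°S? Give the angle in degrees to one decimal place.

At local solar noon the hour angle is zero, so the elevation is 90° − |φ − δ| = 90° − |-4.3° − (11.8°)| = 90° − 16.1° = 73.9°.

73.9°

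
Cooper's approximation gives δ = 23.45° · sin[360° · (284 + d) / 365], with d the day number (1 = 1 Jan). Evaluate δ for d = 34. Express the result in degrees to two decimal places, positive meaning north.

-16.97°

360 × (284 + 34) / 365 = 313.644°; sin(313.644°) = -0.7236.
δ = 23.45 × -0.7236 = -16.968° ≈ -16.97°.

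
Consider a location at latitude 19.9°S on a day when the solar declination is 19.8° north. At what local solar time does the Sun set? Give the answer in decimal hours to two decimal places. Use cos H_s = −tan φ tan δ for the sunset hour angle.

The sunset hour angle satisfies cos H_s = −tan φ tan δ = 0.1303, giving H_s = 82.51°.
Sunset is at 12 + H_s/15 = 12 + 5.501 = 17.501 h local solar time.

17.50 h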